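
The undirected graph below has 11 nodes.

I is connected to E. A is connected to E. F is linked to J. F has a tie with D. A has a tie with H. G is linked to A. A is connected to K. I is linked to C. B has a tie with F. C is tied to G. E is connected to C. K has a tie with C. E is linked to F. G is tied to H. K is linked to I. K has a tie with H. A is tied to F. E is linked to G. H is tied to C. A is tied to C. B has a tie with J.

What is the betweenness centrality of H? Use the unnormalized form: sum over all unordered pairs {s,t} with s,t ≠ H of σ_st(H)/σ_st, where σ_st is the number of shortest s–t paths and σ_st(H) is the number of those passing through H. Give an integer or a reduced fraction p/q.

Pairs whose geodesics pass through H — G–K: 1/3.
All other pairs contribute 0.
Summing the contributions gives betweenness(H) = 1/3.

1/3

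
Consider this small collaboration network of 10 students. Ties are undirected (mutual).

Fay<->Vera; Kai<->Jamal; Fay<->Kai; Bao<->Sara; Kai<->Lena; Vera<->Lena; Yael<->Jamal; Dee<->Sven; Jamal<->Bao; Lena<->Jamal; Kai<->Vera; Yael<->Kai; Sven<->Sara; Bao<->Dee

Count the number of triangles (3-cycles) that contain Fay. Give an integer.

Fay's neighbors: Kai and Vera.
Neighbor pairs that are themselves tied: Fay–Kai–Vera. Each forms one triangle with Fay, for 1 in total.

1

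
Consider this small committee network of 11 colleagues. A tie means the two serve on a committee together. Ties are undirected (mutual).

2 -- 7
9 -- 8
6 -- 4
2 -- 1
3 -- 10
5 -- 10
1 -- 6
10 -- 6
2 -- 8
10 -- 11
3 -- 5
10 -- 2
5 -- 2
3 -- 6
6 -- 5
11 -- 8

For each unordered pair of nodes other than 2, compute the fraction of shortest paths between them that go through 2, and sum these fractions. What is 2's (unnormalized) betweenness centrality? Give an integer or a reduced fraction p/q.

20

Pairs whose geodesics pass through 2 — 10–7: 1; 10–8: 1/2; 10–1: 1/2; 10–9: 1/2; 5–7: 1; 5–8: 1; 5–1: 1/2; 5–9: 1; 4–7: 3/3; 4–8: 3/4; 4–9: 3/4; 11–7: 2/2; 11–1: 2/3; 7–3: 2/2 … (+10 more pairs).
All other pairs contribute 0.
Summing the contributions gives betweenness(2) = 20.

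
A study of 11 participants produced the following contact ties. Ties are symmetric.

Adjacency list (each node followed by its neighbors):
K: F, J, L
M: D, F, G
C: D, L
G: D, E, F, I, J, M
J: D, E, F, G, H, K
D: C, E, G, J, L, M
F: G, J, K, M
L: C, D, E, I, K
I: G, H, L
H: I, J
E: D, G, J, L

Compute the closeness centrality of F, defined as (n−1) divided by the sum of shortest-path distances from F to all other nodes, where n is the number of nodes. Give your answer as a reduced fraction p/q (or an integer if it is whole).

Distances from F: C:3, D:2, E:2, G:1, H:2, I:2, J:1, K:1, L:2, M:1. Sum = 17.
n = 11, so closeness = 10/17.

10/17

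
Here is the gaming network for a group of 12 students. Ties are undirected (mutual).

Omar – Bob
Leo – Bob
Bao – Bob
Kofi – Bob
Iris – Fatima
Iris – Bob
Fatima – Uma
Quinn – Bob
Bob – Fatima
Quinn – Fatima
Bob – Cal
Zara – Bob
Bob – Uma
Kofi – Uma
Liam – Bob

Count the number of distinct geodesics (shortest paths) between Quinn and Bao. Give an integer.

1

The shortest distance is 2, and the only length-2 path is Quinn–Bob–Bao. So there is exactly 1 shortest path.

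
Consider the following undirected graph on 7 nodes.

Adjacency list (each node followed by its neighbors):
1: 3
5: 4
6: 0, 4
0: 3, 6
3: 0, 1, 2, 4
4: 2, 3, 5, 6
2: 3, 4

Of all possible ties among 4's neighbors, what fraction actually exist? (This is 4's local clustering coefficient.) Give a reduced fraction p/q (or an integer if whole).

4's neighbors: 2, 3, 5, and 6 (k = 4).
Possible neighbor pairs: C(4,2) = 6. Edges among them: 2–3 → e = 1.
Clustering(4) = 1/6.

1/6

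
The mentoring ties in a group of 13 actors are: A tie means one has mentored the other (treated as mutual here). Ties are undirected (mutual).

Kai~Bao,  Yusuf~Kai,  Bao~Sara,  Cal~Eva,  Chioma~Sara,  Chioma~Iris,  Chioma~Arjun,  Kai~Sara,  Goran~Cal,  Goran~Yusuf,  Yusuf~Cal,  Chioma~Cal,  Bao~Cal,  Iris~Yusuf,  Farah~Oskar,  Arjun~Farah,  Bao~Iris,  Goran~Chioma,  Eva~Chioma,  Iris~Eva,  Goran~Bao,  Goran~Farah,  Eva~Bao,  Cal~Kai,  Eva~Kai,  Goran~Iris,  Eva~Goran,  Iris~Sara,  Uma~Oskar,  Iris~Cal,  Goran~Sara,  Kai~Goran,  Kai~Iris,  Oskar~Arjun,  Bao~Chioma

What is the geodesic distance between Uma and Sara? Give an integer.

One shortest route is Uma – Oskar – Arjun – Chioma – Sara, which uses 4 edges, and at distance 3 from Uma we only reach {Chioma, Goran}, which does not include Sara. So d(Uma,Sara) = 4.

4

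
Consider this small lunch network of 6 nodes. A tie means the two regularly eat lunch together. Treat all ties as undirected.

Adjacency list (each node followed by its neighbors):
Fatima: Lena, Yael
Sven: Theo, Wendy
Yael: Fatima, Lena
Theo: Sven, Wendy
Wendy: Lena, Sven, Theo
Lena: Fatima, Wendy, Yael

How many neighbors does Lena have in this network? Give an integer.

Lena is directly tied to Fatima, Wendy, and Yael. That is 3 neighbors, so the degree of Lena is 3.

3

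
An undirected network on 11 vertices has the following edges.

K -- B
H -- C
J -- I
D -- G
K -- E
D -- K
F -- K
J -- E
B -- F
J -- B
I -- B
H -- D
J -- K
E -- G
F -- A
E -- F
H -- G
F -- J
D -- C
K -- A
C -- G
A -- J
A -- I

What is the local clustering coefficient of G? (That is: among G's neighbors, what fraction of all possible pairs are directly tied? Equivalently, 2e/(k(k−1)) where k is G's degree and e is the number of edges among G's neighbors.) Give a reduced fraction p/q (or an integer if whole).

1/2

G's neighbors: C, D, E, and H (k = 4).
Possible neighbor pairs: C(4,2) = 6. Edges among them: C–D, C–H, D–H → e = 3.
Clustering(G) = 3/6 = 1/2.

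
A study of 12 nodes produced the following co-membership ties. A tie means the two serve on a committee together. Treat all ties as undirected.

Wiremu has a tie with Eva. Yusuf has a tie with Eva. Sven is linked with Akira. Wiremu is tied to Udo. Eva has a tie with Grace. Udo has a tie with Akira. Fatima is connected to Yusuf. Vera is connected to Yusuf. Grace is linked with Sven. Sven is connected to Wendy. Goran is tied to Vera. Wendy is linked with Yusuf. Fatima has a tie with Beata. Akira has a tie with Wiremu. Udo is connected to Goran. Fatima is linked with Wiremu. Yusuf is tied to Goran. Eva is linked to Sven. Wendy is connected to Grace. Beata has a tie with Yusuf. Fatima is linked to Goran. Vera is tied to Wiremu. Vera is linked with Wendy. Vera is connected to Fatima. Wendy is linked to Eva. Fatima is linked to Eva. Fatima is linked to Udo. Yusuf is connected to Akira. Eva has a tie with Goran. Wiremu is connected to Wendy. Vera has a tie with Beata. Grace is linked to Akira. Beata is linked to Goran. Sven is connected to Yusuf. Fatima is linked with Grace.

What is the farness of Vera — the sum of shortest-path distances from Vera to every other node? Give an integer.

16

Distances from Vera: Akira:2, Beata:1, Eva:2, Fatima:1, Goran:1, Grace:2, Sven:2, Udo:2, Wendy:1, Wiremu:1, Yusuf:1.
Sum = 2 + 1 + 2 + 1 + 1 + 2 + 2 + 2 + 1 + 1 + 1 = 16.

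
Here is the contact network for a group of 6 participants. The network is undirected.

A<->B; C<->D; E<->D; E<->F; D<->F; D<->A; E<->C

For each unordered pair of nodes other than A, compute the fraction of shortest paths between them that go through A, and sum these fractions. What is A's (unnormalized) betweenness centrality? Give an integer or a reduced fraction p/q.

Pairs whose geodesics pass through A — E–B: 1; C–B: 1; B–F: 1; B–D: 1.
All other pairs contribute 0.
Summing the contributions gives betweenness(A) = 4.

4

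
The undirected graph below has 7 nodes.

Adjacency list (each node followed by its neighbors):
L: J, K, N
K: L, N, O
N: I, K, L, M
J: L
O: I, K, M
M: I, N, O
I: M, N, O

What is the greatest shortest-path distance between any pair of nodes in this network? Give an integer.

3

Eccentricity of each node (its greatest distance to any other): I:3, J:3, K:2, L:2, M:3, N:2, O:3.
The maximum eccentricity is 3, realized for instance by the pair J–I via J – L – N – I. So the diameter is 3.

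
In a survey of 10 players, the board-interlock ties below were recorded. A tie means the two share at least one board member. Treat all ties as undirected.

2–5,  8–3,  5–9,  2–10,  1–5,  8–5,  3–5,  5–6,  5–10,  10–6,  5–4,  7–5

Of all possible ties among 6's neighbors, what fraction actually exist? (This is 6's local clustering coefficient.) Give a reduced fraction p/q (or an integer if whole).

1

6's neighbors: 5 and 10 (k = 2).
Possible neighbor pairs: C(2,2) = 1. Edges among them: 5–10 → e = 1.
Clustering(6) = 1/1.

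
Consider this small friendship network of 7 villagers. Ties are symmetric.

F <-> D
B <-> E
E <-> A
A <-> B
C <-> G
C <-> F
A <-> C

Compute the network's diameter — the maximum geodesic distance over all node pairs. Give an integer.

Eccentricity of each node (its greatest distance to any other): A:3, B:4, C:2, D:4, E:4, F:3, G:3.
The maximum eccentricity is 4, realized for instance by the pair D–B via D – F – C – A – B. So the diameter is 4.

4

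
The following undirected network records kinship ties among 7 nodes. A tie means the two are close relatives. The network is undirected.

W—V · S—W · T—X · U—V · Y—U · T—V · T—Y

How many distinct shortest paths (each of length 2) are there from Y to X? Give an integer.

The shortest distance is 2, and the only length-2 path is Y–T–X. So there is exactly 1 shortest path.

1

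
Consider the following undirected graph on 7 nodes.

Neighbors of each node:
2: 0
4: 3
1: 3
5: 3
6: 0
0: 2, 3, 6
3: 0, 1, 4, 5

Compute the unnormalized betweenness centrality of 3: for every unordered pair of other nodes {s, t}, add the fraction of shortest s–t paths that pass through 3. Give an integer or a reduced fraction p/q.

12

Pairs whose geodesics pass through 3 — 0–5: 1; 0–4: 1; 0–1: 1; 5–2: 1; 5–4: 1; 5–6: 1; 5–1: 1; 2–4: 1; 2–1: 1; 4–6: 1; 4–1: 1; 6–1: 1.
All other pairs contribute 0.
Summing the contributions gives betweenness(3) = 12.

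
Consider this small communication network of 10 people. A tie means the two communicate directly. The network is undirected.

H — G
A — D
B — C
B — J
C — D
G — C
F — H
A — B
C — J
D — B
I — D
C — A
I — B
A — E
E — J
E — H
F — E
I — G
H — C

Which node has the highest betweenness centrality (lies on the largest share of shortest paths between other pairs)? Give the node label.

C

Unnormalized betweenness of each node: A:19/6, B:19/6, C:23/3, D:13/12, E:9/2, F:0, G:31/12, H:65/12, I:1, J:17/12.
C has the largest value, 23/3, making it the main broker — the node through which the most shortest paths run.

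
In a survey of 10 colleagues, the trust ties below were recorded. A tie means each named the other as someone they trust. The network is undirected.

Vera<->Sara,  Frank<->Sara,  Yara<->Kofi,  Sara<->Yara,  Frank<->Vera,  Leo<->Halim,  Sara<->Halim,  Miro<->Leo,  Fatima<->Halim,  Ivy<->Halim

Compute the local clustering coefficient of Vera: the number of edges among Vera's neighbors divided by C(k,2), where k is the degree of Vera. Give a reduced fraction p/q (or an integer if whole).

Vera's neighbors: Frank and Sara (k = 2).
Possible neighbor pairs: C(2,2) = 1. Edges among them: Frank–Sara → e = 1.
Clustering(Vera) = 1/1.

1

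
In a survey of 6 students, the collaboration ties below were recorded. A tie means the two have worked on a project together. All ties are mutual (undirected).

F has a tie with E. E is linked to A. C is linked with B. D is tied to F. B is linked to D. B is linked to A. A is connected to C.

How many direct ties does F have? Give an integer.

2

F is directly tied to D and E. That is 2 neighbors, so the degree of F is 2.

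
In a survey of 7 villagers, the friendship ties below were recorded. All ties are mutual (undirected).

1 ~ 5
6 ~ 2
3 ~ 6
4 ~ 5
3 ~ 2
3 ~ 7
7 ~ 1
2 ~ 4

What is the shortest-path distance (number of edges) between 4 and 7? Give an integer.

3

One shortest route is 4 – 5 – 1 – 7, which uses 3 edges, and at distance 2 from 4 we only reach {1, 3, 6}, which does not include 7. So d(4,7) = 3.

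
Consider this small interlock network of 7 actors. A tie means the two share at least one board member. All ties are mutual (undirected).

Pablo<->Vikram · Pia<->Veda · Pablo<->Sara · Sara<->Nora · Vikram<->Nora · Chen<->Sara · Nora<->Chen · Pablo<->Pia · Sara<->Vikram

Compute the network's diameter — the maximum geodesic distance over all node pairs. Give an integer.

Eccentricity of each node (its greatest distance to any other): Chen:4, Nora:4, Pablo:2, Pia:3, Sara:3, Veda:4, Vikram:3.
The maximum eccentricity is 4, realized for instance by the pair Chen–Veda via Chen – Sara – Pablo – Pia – Veda. So the diameter is 4.

4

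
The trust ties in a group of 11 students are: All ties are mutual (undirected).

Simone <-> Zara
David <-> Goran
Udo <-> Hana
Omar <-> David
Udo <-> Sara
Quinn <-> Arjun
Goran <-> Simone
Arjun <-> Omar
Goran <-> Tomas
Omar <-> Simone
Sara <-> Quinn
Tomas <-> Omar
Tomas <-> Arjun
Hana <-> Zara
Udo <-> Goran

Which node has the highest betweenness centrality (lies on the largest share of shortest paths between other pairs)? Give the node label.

Unnormalized betweenness of each node: Arjun:13/2, David:2/3, Goran:71/6, Hana:5/2, Omar:25/3, Quinn:10/3, Sara:23/6, Simone:15/2, Tomas:3, Udo:67/6, Zara:7/3.
Goran has the largest value, 71/6, making it the main broker — the node through which the most shortest paths run.

Goran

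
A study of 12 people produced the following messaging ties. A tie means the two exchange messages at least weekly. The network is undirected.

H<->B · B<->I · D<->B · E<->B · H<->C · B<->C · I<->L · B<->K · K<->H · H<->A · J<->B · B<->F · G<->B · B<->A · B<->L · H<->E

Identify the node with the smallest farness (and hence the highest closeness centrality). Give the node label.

Farness (sum of distances to all others) for each node — A:20, B:11, C:20, D:21, E:20, F:21, G:21, H:17, I:20, J:21, K:20, L:20.
The smallest farness is 11, for B, so B has the highest closeness.

B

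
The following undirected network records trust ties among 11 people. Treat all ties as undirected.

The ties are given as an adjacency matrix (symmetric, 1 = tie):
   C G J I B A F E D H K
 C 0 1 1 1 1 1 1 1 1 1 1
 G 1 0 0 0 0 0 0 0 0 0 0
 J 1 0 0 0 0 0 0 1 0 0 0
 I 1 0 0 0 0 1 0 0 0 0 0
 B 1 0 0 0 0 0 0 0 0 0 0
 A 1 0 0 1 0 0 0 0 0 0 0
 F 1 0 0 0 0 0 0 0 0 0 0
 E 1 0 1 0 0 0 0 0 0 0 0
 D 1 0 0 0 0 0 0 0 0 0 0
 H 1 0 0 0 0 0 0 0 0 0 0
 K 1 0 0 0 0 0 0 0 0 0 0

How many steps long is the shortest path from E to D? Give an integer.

2

One shortest route is E – C – D, which uses 2 edges, and E and D are not directly tied, so nothing shorter exists. So d(E,D) = 2.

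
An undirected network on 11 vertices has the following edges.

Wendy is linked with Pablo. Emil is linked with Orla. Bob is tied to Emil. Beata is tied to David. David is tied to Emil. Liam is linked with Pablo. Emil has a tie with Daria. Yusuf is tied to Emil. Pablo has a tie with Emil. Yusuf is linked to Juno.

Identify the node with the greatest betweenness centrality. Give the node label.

Emil

Unnormalized betweenness of each node: Beata:0, Bob:0, Daria:0, David:9, Emil:40, Juno:0, Liam:0, Orla:0, Pablo:17, Wendy:0, Yusuf:9.
Emil has the largest value, 40, making it the main broker — the node through which the most shortest paths run.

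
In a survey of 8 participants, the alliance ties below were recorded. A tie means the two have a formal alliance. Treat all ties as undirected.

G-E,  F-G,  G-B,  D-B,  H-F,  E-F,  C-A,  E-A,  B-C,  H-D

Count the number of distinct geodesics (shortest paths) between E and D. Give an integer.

The shortest distance is 3. The length-3 paths are: E–G–B–D; E–F–H–D.
That gives 2 distinct shortest paths.

2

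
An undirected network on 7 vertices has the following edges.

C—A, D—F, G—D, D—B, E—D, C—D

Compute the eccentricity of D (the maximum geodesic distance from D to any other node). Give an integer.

Distances from D: A:2, B:1, C:1, E:1, F:1, G:1.
The largest is 2 (to A), so the eccentricity of D is 2.

2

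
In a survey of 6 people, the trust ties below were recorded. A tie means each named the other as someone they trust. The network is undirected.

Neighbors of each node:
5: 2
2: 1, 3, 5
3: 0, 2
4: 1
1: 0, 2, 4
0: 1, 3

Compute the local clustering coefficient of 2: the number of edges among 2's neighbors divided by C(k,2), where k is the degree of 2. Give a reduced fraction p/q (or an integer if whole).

2's neighbors: 1, 3, and 5 (k = 3).
Possible neighbor pairs: C(3,2) = 3. Edges among them: none → e = 0.
Clustering(2) = 0/3 = 0.

0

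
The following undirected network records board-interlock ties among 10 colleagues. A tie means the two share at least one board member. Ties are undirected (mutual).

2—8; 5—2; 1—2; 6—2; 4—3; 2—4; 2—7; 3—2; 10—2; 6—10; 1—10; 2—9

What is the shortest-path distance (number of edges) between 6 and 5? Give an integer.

2

One shortest route is 6 – 2 – 5, which uses 2 edges, and 6 and 5 are not directly tied, so nothing shorter exists. So d(6,5) = 2.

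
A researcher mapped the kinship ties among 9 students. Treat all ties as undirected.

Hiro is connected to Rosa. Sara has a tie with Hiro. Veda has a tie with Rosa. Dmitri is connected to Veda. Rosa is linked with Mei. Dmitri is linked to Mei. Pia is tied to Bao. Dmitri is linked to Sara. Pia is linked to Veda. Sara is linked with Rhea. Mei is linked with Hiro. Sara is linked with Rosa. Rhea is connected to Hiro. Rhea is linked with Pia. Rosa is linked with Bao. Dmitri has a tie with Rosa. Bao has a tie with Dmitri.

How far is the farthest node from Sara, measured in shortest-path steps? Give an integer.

2

Distances from Sara: Bao:2, Dmitri:1, Hiro:1, Mei:2, Pia:2, Rhea:1, Rosa:1, Veda:2.
The largest is 2 (to Pia, Veda, Bao, and Mei), so the eccentricity of Sara is 2.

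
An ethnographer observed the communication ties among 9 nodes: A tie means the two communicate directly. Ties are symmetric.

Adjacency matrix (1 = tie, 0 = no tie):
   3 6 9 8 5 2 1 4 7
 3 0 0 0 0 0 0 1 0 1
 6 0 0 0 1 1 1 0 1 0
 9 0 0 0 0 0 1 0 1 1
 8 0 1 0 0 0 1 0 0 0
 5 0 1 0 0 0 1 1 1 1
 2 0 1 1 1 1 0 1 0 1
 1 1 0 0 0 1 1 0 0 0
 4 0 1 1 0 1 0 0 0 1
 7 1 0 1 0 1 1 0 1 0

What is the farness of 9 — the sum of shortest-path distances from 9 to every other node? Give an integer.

Distances from 9: 1:2, 2:1, 3:2, 4:1, 5:2, 6:2, 7:1, 8:2.
Sum = 2 + 1 + 2 + 1 + 2 + 2 + 1 + 2 = 13.

13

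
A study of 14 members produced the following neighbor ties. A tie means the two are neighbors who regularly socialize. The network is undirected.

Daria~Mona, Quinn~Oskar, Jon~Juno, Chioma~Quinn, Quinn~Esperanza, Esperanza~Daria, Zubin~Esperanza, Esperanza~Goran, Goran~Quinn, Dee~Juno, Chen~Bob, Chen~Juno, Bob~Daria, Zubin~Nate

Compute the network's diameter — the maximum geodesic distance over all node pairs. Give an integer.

Eccentricity of each node (its greatest distance to any other): Bob:4, Chen:5, Chioma:7, Daria:4, Dee:7, Esperanza:5, Goran:6, Jon:7, Juno:6, Mona:5, Nate:7, Oskar:7, Quinn:6, Zubin:6.
The maximum eccentricity is 7, realized for instance by the pair Nate–Jon via Nate – Zubin – Esperanza – Daria – Bob – Chen – Juno – Jon. So the diameter is 7.

7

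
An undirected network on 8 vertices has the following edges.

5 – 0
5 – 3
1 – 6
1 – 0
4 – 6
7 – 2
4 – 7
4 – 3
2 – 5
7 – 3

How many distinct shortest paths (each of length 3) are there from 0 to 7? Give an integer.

The shortest distance is 3. The length-3 paths are: 0–5–3–7; 0–5–2–7.
That gives 2 distinct shortest paths.

2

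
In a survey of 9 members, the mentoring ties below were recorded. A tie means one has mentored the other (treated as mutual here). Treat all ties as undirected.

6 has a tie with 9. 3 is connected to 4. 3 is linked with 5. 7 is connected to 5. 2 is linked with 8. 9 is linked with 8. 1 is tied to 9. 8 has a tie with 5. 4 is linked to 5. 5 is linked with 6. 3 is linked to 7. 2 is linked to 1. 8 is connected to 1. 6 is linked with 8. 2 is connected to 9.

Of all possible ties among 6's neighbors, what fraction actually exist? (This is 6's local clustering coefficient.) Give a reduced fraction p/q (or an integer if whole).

2/3

6's neighbors: 5, 8, and 9 (k = 3).
Possible neighbor pairs: C(3,2) = 3. Edges among them: 5–8, 8–9 → e = 2.
Clustering(6) = 2/3.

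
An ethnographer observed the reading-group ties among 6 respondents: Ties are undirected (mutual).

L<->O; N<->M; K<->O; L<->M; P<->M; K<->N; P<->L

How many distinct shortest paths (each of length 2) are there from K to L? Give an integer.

The shortest distance is 2, and the only length-2 path is K–O–L. So there is exactly 1 shortest path.

1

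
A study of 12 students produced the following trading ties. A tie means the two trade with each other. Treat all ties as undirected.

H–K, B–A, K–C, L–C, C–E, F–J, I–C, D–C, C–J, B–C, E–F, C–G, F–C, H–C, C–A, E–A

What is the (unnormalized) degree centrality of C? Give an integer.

C is directly tied to A, B, D, E, F, G, H, I, J, K, and L. That is 11 neighbors, so the degree of C is 11.

11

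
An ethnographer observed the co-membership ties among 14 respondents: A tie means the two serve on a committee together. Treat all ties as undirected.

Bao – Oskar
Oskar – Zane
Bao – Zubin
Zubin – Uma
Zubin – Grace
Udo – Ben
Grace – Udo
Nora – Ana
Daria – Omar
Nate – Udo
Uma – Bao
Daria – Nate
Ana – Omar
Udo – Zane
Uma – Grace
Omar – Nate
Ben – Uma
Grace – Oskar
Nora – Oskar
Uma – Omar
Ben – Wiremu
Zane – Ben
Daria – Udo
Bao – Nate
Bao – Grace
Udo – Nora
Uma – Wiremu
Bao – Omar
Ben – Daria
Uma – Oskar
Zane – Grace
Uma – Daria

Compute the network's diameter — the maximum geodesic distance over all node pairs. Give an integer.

3

Eccentricity of each node (its greatest distance to any other): Ana:3, Bao:2, Ben:3, Daria:2, Grace:3, Nate:3, Nora:3, Omar:3, Oskar:2, Udo:2, Uma:2, Wiremu:3, Zane:3, Zubin:3.
The maximum eccentricity is 3, realized for instance by the pair Nora–Zubin via Nora – Udo – Grace – Zubin. So the diameter is 3.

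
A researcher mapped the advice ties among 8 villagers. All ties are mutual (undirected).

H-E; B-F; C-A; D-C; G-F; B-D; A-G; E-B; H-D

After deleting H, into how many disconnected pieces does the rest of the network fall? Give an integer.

1

H's neighbors (D and E) remain reachable from one another through other ties, so the rest of the network stays in one piece.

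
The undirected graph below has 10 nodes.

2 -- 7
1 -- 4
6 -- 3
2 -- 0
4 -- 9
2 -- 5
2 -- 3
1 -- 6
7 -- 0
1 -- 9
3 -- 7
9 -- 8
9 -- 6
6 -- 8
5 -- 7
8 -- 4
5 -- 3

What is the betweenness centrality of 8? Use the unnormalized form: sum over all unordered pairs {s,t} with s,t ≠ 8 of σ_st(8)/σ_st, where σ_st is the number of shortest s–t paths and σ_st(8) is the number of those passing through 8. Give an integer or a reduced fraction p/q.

Pairs whose geodesics pass through 8 — 4–6: 1/3; 4–3: 1/3; 4–0: 2/6; 4–7: 1/3; 4–5: 1/3; 4–2: 1/3.
All other pairs contribute 0.
Summing the contributions gives betweenness(8) = 2.

2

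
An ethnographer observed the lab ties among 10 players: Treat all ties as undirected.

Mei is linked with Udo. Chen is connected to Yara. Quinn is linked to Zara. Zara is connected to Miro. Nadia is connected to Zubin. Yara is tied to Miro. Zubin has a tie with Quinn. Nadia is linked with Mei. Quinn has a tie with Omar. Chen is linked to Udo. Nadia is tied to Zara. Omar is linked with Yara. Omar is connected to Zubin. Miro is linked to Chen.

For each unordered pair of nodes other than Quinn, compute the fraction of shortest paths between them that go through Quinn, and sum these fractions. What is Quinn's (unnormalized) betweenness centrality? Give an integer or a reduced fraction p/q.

Pairs whose geodesics pass through Quinn — Miro–Zubin: 1/3; Zara–Omar: 1; Zara–Zubin: 1/2.
All other pairs contribute 0.
Summing the contributions gives betweenness(Quinn) = 11/6.

11/6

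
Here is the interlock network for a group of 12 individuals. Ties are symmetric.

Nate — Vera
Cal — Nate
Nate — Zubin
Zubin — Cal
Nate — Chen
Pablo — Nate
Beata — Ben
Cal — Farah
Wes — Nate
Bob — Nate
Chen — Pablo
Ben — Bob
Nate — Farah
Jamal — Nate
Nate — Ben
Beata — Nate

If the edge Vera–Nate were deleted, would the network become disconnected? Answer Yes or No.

Without the Vera–Nate edge there is no alternate route between Vera and Nate, so the network disconnects. It is a bridge.

Yes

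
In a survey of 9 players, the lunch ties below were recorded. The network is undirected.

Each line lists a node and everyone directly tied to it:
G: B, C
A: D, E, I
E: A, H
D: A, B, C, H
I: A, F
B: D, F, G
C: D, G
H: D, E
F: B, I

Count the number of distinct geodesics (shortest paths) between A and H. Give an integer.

The shortest distance is 2. The length-2 paths are: A–D–H; A–E–H.
That gives 2 distinct shortest paths.

2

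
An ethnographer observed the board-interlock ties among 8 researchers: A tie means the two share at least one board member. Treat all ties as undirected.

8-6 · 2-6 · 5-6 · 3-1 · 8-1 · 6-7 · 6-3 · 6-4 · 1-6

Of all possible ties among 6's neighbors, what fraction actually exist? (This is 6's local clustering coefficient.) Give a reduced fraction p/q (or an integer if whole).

6's neighbors: 1, 2, 3, 4, 5, 7, and 8 (k = 7).
Possible neighbor pairs: C(7,2) = 21. Edges among them: 1–3, 1–8 → e = 2.
Clustering(6) = 2/21.

2/21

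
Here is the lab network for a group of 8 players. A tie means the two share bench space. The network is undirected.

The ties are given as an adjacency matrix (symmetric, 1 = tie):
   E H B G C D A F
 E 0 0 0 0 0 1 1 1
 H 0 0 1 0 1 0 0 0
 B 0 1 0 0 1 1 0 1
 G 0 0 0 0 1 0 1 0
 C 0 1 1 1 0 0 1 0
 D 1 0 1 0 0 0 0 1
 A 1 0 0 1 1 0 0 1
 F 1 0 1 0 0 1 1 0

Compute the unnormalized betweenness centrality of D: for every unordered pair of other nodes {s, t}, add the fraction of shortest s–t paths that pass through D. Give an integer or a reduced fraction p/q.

Pairs whose geodesics pass through D — E–H: 1/3; E–B: 1/2.
All other pairs contribute 0.
Summing the contributions gives betweenness(D) = 5/6.

5/6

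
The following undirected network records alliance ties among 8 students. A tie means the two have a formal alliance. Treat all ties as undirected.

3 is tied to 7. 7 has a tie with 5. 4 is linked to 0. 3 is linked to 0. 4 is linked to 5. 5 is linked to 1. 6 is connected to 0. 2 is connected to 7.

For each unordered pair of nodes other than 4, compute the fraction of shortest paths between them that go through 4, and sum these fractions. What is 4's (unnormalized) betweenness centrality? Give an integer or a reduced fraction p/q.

Pairs whose geodesics pass through 4 — 5–6: 1; 5–0: 1; 1–6: 1; 1–0: 1.
All other pairs contribute 0.
Summing the contributions gives betweenness(4) = 4.

4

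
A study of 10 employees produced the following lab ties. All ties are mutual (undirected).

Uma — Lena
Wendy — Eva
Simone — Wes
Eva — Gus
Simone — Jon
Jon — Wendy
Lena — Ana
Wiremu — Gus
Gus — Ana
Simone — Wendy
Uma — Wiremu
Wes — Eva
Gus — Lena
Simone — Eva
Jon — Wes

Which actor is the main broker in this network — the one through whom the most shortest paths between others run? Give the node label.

Unnormalized betweenness of each node: Ana:0, Eva:61/3, Gus:43/2, Jon:1/3, Lena:4, Simone:7/3, Uma:1/2, Wendy:2, Wes:2, Wiremu:3.
Gus has the largest value, 43/2, making it the main broker — the node through which the most shortest paths run.

Gus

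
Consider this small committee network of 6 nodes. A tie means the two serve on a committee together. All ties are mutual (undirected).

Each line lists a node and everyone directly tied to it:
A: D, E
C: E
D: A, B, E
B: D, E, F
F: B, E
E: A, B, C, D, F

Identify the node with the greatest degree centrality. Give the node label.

E

Degrees — A:2, B:3, C:1, D:3, E:5, F:2.
The maximum is 5, attained only by E.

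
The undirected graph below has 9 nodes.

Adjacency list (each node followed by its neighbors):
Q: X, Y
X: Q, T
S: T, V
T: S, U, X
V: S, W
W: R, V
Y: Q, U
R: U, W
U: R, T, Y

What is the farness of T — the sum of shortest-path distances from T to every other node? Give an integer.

14

Distances from T: Q:2, R:2, S:1, U:1, V:2, W:3, X:1, Y:2.
Sum = 2 + 2 + 1 + 1 + 2 + 3 + 1 + 2 = 14.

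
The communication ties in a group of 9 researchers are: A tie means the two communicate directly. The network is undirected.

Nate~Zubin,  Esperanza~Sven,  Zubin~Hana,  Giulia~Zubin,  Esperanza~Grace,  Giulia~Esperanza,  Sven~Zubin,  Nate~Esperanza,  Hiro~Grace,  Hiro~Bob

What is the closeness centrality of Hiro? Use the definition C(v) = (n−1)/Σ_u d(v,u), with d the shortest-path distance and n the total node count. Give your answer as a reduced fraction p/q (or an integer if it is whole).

Distances from Hiro: Bob:1, Esperanza:2, Giulia:3, Grace:1, Hana:5, Nate:3, Sven:3, Zubin:4. Sum = 22.
n = 9, so closeness = 8/22 = 4/11.

4/11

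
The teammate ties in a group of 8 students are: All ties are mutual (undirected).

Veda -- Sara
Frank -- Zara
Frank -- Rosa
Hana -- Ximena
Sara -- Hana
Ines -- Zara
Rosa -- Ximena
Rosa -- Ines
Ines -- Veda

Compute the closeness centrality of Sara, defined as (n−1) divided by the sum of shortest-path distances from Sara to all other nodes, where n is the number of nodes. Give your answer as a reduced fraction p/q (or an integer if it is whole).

7/16

Distances from Sara: Frank:4, Hana:1, Ines:2, Rosa:3, Veda:1, Ximena:2, Zara:3. Sum = 16.
n = 8, so closeness = 7/16.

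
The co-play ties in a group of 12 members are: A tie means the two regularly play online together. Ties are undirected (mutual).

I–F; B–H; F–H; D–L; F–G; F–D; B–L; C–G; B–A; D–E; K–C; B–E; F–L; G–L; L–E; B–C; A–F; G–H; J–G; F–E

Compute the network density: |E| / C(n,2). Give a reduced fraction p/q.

There are 20 edges and 12 nodes, so the maximum possible is C(12,2) = 66.
Density = 20/66 = 10/33.

10/33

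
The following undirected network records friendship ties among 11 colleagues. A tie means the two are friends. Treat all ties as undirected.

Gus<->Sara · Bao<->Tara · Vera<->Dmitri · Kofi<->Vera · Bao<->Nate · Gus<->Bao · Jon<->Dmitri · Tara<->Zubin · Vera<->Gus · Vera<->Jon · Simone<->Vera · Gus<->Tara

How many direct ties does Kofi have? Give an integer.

1

Kofi is directly tied to Vera. That is 1 neighbor, so the degree of Kofi is 1.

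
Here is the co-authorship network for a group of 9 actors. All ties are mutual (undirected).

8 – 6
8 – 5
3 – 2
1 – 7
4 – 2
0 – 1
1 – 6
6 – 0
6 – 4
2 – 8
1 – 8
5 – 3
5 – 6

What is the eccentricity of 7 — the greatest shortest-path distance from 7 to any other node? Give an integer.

4

Distances from 7: 0:2, 1:1, 2:3, 3:4, 4:3, 5:3, 6:2, 8:2.
The largest is 4 (to 3), so the eccentricity of 7 is 4.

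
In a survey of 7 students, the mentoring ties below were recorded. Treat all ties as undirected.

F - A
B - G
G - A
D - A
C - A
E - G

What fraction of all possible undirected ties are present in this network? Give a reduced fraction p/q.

There are 6 edges and 7 nodes, so the maximum possible is C(7,2) = 21.
Density = 6/21 = 2/7.

2/7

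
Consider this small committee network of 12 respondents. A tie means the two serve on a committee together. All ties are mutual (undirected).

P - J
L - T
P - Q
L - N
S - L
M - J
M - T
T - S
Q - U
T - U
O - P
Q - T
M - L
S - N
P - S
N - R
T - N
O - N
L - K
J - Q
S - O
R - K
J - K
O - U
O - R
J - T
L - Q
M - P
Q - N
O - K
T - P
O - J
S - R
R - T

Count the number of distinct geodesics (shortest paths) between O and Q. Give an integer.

The shortest distance is 2. The length-2 paths are: O–U–Q; O–N–Q; O–P–Q; O–J–Q.
That gives 4 distinct shortest paths.

4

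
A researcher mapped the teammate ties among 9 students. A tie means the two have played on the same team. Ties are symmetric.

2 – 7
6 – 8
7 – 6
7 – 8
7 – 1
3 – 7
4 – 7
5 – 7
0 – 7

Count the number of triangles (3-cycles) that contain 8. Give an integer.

8's neighbors: 6 and 7.
Neighbor pairs that are themselves tied: 8–6–7. Each forms one triangle with 8, for 1 in total.

1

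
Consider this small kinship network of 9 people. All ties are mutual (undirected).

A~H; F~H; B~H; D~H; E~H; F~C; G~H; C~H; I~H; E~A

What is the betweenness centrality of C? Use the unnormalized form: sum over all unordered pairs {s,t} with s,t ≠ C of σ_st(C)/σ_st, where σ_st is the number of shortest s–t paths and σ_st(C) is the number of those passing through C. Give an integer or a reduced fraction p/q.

No shortest path between any pair of other nodes passes through C.
Summing the contributions gives betweenness(C) = 0.

0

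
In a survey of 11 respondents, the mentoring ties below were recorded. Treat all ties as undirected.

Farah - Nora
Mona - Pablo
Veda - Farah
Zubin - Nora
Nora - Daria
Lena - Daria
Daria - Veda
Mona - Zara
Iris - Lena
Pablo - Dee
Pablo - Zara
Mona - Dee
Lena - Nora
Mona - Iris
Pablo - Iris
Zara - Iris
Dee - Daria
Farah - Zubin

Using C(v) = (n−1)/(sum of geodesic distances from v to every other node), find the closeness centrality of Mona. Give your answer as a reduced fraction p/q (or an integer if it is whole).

5/11

Distances from Mona: Daria:2, Dee:1, Farah:4, Iris:1, Lena:2, Nora:3, Pablo:1, Veda:3, Zara:1, Zubin:4. Sum = 22.
n = 11, so closeness = 10/22 = 5/11.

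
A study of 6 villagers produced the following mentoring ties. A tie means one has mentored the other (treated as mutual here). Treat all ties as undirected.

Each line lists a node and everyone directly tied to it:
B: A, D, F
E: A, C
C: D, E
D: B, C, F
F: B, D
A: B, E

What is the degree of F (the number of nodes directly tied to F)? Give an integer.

2

F is directly tied to B and D. That is 2 neighbors, so the degree of F is 2.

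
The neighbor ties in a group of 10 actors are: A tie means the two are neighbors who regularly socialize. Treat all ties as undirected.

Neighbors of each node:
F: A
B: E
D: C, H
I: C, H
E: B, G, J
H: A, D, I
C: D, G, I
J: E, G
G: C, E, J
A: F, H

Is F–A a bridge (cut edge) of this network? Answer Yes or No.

Without the F–A edge there is no alternate route between F and A, so the network disconnects. It is a bridge.

Yes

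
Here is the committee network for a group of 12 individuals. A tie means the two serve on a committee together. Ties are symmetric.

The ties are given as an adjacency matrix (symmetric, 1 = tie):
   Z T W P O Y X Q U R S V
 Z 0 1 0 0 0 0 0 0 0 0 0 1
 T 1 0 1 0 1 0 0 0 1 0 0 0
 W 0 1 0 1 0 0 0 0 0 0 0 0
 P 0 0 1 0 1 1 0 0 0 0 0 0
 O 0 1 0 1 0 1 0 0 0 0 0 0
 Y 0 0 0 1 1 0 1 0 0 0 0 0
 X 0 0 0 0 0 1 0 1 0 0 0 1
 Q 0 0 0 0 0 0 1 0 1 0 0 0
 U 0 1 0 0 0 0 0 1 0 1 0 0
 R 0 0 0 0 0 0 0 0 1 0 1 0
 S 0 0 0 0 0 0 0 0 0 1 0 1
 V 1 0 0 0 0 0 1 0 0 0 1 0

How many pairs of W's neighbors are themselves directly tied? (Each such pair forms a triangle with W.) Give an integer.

W's neighbors are P and T, but none of them are tied to each other, so no triangle contains W.

0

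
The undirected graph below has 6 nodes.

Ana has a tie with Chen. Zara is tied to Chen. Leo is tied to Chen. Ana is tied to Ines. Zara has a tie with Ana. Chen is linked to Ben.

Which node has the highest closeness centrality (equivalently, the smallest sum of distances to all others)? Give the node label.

Farness (sum of distances to all others) for each node — Ana:7, Ben:10, Chen:6, Ines:11, Leo:10, Zara:8.
The smallest farness is 6, for Chen, so Chen has the highest closeness.

Chen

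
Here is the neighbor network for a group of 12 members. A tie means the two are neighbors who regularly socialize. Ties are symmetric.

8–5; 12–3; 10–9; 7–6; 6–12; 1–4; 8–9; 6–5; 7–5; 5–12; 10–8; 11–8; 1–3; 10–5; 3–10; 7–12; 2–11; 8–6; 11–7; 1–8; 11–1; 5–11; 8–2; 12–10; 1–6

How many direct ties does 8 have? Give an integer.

8 is directly tied to 1, 2, 5, 6, 9, 10, and 11. That is 7 neighbors, so the degree of 8 is 7.

7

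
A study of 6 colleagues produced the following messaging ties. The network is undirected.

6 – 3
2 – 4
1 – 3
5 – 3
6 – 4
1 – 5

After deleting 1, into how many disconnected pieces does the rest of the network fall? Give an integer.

1's neighbors (3 and 5) remain reachable from one another through other ties, so the rest of the network stays in one piece.

1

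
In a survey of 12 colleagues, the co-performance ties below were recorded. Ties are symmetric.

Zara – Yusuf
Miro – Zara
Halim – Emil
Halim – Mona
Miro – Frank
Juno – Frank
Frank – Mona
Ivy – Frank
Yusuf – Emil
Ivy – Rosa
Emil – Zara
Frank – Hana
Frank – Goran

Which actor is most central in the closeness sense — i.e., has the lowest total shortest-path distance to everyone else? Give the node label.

Frank

Farness (sum of distances to all others) for each node — Emil:31, Frank:18, Goran:28, Halim:27, Hana:28, Ivy:26, Juno:28, Miro:22, Mona:23, Rosa:36, Yusuf:33, Zara:26.
The smallest farness is 18, for Frank, so Frank has the highest closeness.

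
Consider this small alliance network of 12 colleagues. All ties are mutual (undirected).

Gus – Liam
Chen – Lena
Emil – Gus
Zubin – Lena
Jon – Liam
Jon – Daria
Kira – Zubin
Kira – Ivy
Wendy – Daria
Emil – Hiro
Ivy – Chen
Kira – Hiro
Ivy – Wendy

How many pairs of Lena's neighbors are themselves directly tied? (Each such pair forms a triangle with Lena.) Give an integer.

0

Lena's neighbors are Chen and Zubin, but none of them are tied to each other, so no triangle contains Lena.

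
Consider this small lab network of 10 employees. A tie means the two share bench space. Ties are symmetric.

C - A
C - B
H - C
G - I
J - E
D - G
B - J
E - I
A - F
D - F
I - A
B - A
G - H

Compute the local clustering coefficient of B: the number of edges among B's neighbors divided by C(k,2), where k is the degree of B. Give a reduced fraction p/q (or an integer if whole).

1/3

B's neighbors: A, C, and J (k = 3).
Possible neighbor pairs: C(3,2) = 3. Edges among them: A–C → e = 1.
Clustering(B) = 1/3.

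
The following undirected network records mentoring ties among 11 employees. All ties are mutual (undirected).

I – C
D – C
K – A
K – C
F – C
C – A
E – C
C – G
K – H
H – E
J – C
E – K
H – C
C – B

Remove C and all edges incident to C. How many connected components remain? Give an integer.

Without C, the remaining ties split the others into: {J}; {A, E, H, K}; {I}; {G}; {D}; {B}; {F}.
That's 7 separate components.

7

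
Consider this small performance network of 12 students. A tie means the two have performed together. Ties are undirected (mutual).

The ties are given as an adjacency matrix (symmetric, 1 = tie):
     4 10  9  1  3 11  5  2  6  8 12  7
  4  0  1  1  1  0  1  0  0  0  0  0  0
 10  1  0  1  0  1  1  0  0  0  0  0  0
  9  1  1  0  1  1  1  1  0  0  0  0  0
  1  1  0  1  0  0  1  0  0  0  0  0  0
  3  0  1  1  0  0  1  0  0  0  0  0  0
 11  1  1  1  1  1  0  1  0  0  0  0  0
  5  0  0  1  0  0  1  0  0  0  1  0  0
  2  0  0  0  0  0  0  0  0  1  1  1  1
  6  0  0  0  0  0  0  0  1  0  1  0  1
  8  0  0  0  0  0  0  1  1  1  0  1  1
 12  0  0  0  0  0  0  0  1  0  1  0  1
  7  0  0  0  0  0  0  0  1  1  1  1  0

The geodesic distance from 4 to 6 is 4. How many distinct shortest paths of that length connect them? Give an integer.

2

The shortest distance is 4. The length-4 paths are: 4–9–5–8–6; 4–11–5–8–6.
That gives 2 distinct shortest paths.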